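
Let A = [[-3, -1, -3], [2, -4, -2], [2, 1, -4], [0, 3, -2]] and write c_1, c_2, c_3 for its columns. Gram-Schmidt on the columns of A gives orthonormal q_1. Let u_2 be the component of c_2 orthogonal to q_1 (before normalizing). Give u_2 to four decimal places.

q_1 = c_1/‖c_1‖ = (-3, 2, 2, 0)/4.1231 = (-0.7276, 0.4851, 0.4851, 0.0000).
r_{12} = q_1·c_2 = -0.7276.
u_2 = c_2 + 0.7276·q_1 = (-1.5294, -3.6471, 1.3529, 3.0000).

u_2 = (-1.5294, -3.6471, 1.3529, 3.0000)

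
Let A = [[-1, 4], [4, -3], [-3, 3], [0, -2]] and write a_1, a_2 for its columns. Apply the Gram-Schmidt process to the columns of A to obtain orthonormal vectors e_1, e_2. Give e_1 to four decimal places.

e_1 = (-0.1961, 0.7845, -0.5883, 0.0000)

a_1 = (-1, 4, -3, 0); ‖a_1‖ = 5.0990, so e_1 = (-0.1961, 0.7845, -0.5883, 0.0000).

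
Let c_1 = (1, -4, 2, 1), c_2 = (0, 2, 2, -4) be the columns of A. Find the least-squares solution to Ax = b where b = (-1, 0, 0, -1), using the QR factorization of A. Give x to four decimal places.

x = (-0.0345, 0.1552)

q_1 = c_1/‖c_1‖ = (1, -4, 2, 1)/4.6904 = (0.2132, -0.8528, 0.4264, 0.2132).
r_{12} = q_1·c_2 = -1.7056.
u_2 = c_2 + 1.7056·q_1 = (0.3636, 0.5455, 2.7273, -3.6364).
‖u_2‖ = 4.5925, so q_2 = (0.0792, 0.1188, 0.5939, -0.7918).
Qᵀb = (-0.4264, 0.7126).
Back-substitute: x_2 = 0.7126/4.5925 = 0.1552.
x_1 = (-0.4264 + 1.7056·0.1552)/4.6904 = -0.0345.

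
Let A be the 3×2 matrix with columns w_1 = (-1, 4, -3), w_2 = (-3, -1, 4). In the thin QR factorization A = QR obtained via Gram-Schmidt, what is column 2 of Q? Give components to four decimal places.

w_1 = (-1, 4, -3); ‖w_1‖ = 5.0990, so q_1 = (-0.1961, 0.7845, -0.5883).
q_1·w_2 = (-0.1961)·(-3) + 0.7845·(-1) + (-0.5883)·4 = -2.5495.
u_2 = w_2 + 2.5495·q_1 = (-3.5000, 1.0000, 2.5000).
‖u_2‖ = 4.4159, so q_2 = (-0.7926, 0.2265, 0.5661).

q_2 = (-0.7926, 0.2265, 0.5661)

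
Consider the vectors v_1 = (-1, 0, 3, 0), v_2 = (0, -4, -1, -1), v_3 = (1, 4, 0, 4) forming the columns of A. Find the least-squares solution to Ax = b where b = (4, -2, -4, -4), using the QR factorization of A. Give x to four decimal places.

x = (-1.8339, -0.4651, -0.9435)

v_1 = (-1, 0, 3, 0); ‖v_1‖ = 3.1623, so e_1 = (-0.3162, 0.0000, 0.9487, 0.0000).
e_1·v_2 = (-0.3162)·0 + 0.0000·(-4) + 0.9487·(-1) + 0.0000·(-1) = -0.9487.
u_2 = v_2 + 0.9487·e_1 = (-0.3000, -4.0000, -0.1000, -1.0000).
‖u_2‖ = 4.1352, so e_2 = (-0.0725, -0.9673, -0.0242, -0.2418).
e_1·v_3 = (-0.3162)·1 + 0.0000·4 + 0.9487·0 + 0.0000·4 = -0.3162; e_2·v_3 = (-0.0725)·1 + (-0.9673)·4 + (-0.0242)·0 + (-0.2418)·4 = -4.9091.
u_3 = v_3 + 0.3162·e_1 + 4.9091·e_2 = (0.5439, -0.7485, 0.1813, 2.8129).
‖u_3‖ = 2.9667, so e_3 = (0.1833, -0.2523, 0.0611, 0.9482).
Qᵀb = (-5.0596, 2.7084, -2.7991).
Back-substitute: x_3 = -2.7991/2.9667 = -0.9435.
x_2 = (2.7084 + 4.9091·(-0.9435))/4.1352 = -0.4651.
x_1 = (-5.0596 + 0.9487·(-0.4651) + 0.3162·(-0.9435))/3.1623 = -1.8339.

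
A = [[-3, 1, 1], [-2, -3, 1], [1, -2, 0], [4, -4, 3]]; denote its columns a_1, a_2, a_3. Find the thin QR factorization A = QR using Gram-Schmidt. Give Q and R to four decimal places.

a_1 = (-3, -2, 1, 4); ‖a_1‖ = 5.4772, so e_1 = (-0.5477, -0.3651, 0.1826, 0.7303).
e_1·a_2 = (-0.5477)·1 + (-0.3651)·(-3) + 0.1826·(-2) + 0.7303·(-4) = -2.7386.
u_2 = a_2 + 2.7386·e_1 = (-0.5000, -4.0000, -1.5000, -2.0000).
‖u_2‖ = 4.7434, so e_2 = (-0.1054, -0.8433, -0.3162, -0.4216).
e_1·a_3 = (-0.5477)·1 + (-0.3651)·1 + 0.1826·0 + 0.7303·3 = 1.2780; e_2·a_3 = (-0.1054)·1 + (-0.8433)·1 + (-0.3162)·0 + (-0.4216)·3 = -2.2136.
u_3 = a_3 − 1.2780·e_1 + 2.2136·e_2 = (1.4667, -0.4000, -0.9333, 1.1333).
‖u_3‖ = 2.1134, so e_3 = (0.6940, -0.1893, -0.4416, 0.5362).

Q = [[-0.5477, -0.1054, 0.6940], [-0.3651, -0.8433, -0.1893], [0.1826, -0.3162, -0.4416], [0.7303, -0.4216, 0.5362]], R = [[5.4772, -2.7386, 1.2780], [0.0000, 4.7434, -2.2136], [0.0000, 0.0000, 2.1134]]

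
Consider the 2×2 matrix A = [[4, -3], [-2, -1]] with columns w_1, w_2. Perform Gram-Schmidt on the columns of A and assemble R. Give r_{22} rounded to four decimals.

r_{22} = 2.2361

q_1 = w_1/‖w_1‖ = (4, -2)/4.4721 = (0.8944, -0.4472).
r_{12} = q_1·w_2 = -2.2361.
u_2 = w_2 + 2.2361·q_1 = (-1.0000, -2.0000).
r_{22} = ‖u_2‖ = 2.2361.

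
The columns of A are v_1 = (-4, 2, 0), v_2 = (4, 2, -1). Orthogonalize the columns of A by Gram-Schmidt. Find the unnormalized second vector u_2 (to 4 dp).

u_2 = (1.6000, 3.2000, -1.0000)

v_1 = (-4, 2, 0); ‖v_1‖ = 4.4721, so q_1 = (-0.8944, 0.4472, 0.0000).
q_1·v_2 = (-0.8944)·4 + 0.4472·2 + 0.0000·(-1) = -2.6833.
u_2 = v_2 + 2.6833·q_1 = (1.6000, 3.2000, -1.0000).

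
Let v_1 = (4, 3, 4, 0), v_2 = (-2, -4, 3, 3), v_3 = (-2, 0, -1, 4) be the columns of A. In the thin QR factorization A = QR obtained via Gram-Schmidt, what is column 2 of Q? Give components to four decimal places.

q_1 = v_1/‖v_1‖ = (4, 3, 4, 0)/6.4031 = (0.6247, 0.4685, 0.6247, 0.0000).
r_{12} = q_1·v_2 = -1.2494.
u_2 = v_2 + 1.2494·q_1 = (-1.2195, -3.4146, 3.7805, 3.0000).
‖u_2‖ = 6.0365, so q_2 = (-0.2020, -0.5657, 0.6263, 0.4970).

q_2 = (-0.2020, -0.5657, 0.6263, 0.4970)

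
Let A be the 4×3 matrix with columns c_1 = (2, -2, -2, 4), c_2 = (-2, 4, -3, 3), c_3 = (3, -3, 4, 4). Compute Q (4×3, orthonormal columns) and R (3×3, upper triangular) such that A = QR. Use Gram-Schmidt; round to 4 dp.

Q = [[0.3780, -0.4008, 0.0207], [-0.3780, 0.7309, 0.2371], [-0.3780, -0.4244, 0.8211], [0.7559, 0.3537, 0.5188]], R = [[5.2915, 1.1339, 3.7796], [0.0000, 6.0592, -3.6780], [0.0000, 0.0000, 4.7103]]

c_1 = (2, -2, -2, 4); ‖c_1‖ = 5.2915, so e_1 = (0.3780, -0.3780, -0.3780, 0.7559).
e_1·c_2 = 0.3780·(-2) + (-0.3780)·4 + (-0.3780)·(-3) + 0.7559·3 = 1.1339.
u_2 = c_2 − 1.1339·e_1 = (-2.4286, 4.4286, -2.5714, 2.1429).
‖u_2‖ = 6.0592, so e_2 = (-0.4008, 0.7309, -0.4244, 0.3537).
e_1·c_3 = 0.3780·3 + (-0.3780)·(-3) + (-0.3780)·4 + 0.7559·4 = 3.7796; e_2·c_3 = (-0.4008)·3 + 0.7309·(-3) + (-0.4244)·4 + 0.3537·4 = -3.6780.
u_3 = c_3 − 3.7796·e_1 + 3.6780·e_2 = (0.0973, 1.1167, 3.8677, 2.4436).
‖u_3‖ = 4.7103, so e_3 = (0.0207, 0.2371, 0.8211, 0.5188).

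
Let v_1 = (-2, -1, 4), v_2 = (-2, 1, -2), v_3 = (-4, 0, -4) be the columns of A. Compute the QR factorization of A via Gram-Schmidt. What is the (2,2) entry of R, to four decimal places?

r_{22} = 2.7946

v_1 = (-2, -1, 4); ‖v_1‖ = 4.5826, so e_1 = (-0.4364, -0.2182, 0.8729).
e_1·v_2 = (-0.4364)·(-2) + (-0.2182)·1 + 0.8729·(-2) = -1.0911.
u_2 = v_2 + 1.0911·e_1 = (-2.4762, 0.7619, -1.0476).
r_{22} = ‖u_2‖ = 2.7946.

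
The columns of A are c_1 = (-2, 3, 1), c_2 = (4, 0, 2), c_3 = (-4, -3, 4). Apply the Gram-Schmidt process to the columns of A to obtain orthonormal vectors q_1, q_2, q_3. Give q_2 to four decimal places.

q_1 = c_1/‖c_1‖ = (-2, 3, 1)/3.7417 = (-0.5345, 0.8018, 0.2673).
r_{12} = q_1·c_2 = -1.6036.
u_2 = c_2 + 1.6036·q_1 = (3.1429, 1.2857, 2.4286).
‖u_2‖ = 4.1748, so q_2 = (0.7528, 0.3080, 0.5817).

q_2 = (0.7528, 0.3080, 0.5817)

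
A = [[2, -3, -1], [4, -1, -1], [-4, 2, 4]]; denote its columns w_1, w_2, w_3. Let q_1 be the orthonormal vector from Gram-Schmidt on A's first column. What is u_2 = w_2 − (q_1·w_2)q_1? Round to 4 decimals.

u_2 = (-2.0000, 1.0000, 0.0000)

w_1 = (2, 4, -4); ‖w_1‖ = 6.0000, so q_1 = (0.3333, 0.6667, -0.6667).
q_1·w_2 = 0.3333·(-3) + 0.6667·(-1) + (-0.6667)·2 = -3.0000.
u_2 = w_2 + 3.0000·q_1 = (-2.0000, 1.0000, 0.0000).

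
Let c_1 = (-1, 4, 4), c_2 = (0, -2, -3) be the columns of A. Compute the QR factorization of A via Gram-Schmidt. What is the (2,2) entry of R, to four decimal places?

e_1 = c_1/‖c_1‖ = (-1, 4, 4)/5.7446 = (-0.1741, 0.6963, 0.6963).
r_{12} = e_1·c_2 = -3.4816.
u_2 = c_2 + 3.4816·e_1 = (-0.6061, 0.4242, -0.5758).
r_{22} = ‖u_2‖ = 0.9374.

r_{22} = 0.9374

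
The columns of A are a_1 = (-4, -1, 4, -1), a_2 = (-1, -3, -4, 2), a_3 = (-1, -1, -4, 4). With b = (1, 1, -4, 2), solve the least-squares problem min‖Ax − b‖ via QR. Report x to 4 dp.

x = (-0.4750, -0.2125, 0.6125)

e_1 = a_1/‖a_1‖ = (-4, -1, 4, -1)/5.8310 = (-0.6860, -0.1715, 0.6860, -0.1715).
r_{12} = e_1·a_2 = -1.8865.
u_2 = a_2 + 1.8865·e_1 = (-2.2941, -3.3235, -2.7059, 1.6765).
‖u_2‖ = 5.1421, so e_2 = (-0.4461, -0.6463, -0.5262, 0.3260).
r_{13} = e_1·a_3 = -2.5725; r_{23} = e_2·a_3 = 4.5015.
u_3 = a_3 + 2.5725·e_1 − 4.5015·e_2 = (-0.7564, 1.4683, 0.1335, 2.0912).
‖u_3‖ = 2.6681, so e_3 = (-0.2835, 0.5503, 0.0500, 0.7838).
Qᵀb = (-3.9445, 1.6645, 1.6342).
Back-substitute: x_3 = 1.6342/2.6681 = 0.6125.
x_2 = (1.6645 − 4.5015·0.6125)/5.1421 = -0.2125.
x_1 = (-3.9445 + 1.8865·(-0.2125) + 2.5725·0.6125)/5.8310 = -0.4750.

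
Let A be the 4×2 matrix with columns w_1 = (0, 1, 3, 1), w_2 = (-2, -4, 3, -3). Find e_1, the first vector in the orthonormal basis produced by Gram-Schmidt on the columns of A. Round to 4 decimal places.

e_1 = (0.0000, 0.3015, 0.9045, 0.3015)

w_1 = (0, 1, 3, 1); ‖w_1‖ = 3.3166, so e_1 = (0.0000, 0.3015, 0.9045, 0.3015).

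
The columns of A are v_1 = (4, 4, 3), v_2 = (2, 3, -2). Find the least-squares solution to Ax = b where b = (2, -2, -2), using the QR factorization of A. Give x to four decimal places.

x = (-0.2595, 0.3313)

e_1 = v_1/‖v_1‖ = (4, 4, 3)/6.4031 = (0.6247, 0.6247, 0.4685).
r_{12} = e_1·v_2 = 2.1864.
u_2 = v_2 − 2.1864·e_1 = (0.6341, 1.6341, -3.0244).
‖u_2‖ = 3.4956, so e_2 = (0.1814, 0.4675, -0.8652).
Qᵀb = (-0.9370, 1.1582).
Back-substitute: x_2 = 1.1582/3.4956 = 0.3313.
x_1 = (-0.9370 − 2.1864·0.3313)/6.4031 = -0.2595.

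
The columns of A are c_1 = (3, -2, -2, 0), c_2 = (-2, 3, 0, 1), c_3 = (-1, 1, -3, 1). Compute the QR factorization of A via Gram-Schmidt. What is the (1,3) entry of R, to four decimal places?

q_1 = c_1/‖c_1‖ = (3, -2, -2, 0)/4.1231 = (0.7276, -0.4851, -0.4851, 0.0000).
r_{13} = q_1·c_3 = 0.2425.

r_{13} = 0.2425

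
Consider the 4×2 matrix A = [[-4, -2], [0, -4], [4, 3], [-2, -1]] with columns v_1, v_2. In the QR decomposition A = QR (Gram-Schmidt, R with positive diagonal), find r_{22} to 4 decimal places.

q_1 = v_1/‖v_1‖ = (-4, 0, 4, -2)/6.0000 = (-0.6667, 0.0000, 0.6667, -0.3333).
r_{12} = q_1·v_2 = 3.6667.
u_2 = v_2 − 3.6667·q_1 = (0.4444, -4.0000, 0.5556, 0.2222).
r_{22} = ‖u_2‖ = 4.0689.

r_{22} = 4.0689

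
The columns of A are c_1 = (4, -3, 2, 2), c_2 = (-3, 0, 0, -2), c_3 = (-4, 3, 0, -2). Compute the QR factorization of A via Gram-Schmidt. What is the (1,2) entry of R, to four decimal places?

r_{12} = -2.7852

c_1 = (4, -3, 2, 2); ‖c_1‖ = 5.7446, so q_1 = (0.6963, -0.5222, 0.3482, 0.3482).
r_{12} = q_1·c_2 = -2.7852.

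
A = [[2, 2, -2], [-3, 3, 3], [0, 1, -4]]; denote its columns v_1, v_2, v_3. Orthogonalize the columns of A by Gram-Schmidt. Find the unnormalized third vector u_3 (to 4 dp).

v_1 = (2, -3, 0); ‖v_1‖ = 3.6056, so e_1 = (0.5547, -0.8321, 0.0000).
e_1·v_2 = 0.5547·2 + (-0.8321)·3 + 0.0000·1 = -1.3868.
u_2 = v_2 + 1.3868·e_1 = (2.7692, 1.8462, 1.0000).
‖u_2‖ = 3.4752, so e_2 = (0.7969, 0.5312, 0.2878).
e_1·v_3 = 0.5547·(-2) + (-0.8321)·3 + 0.0000·(-4) = -3.6056; e_2·v_3 = 0.7969·(-2) + 0.5312·3 + 0.2878·(-4) = -1.1510.
u_3 = v_3 + 3.6056·e_1 + 1.1510·e_2 = (0.9172, 0.6115, -3.6688).

u_3 = (0.9172, 0.6115, -3.6688)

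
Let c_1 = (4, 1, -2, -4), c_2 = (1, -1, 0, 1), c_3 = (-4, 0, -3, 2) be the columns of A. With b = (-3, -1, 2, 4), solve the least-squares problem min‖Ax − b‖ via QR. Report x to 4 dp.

c_1 = (4, 1, -2, -4); ‖c_1‖ = 6.0828, so e_1 = (0.6576, 0.1644, -0.3288, -0.6576).
e_1·c_2 = 0.6576·1 + 0.1644·(-1) + (-0.3288)·0 + (-0.6576)·1 = -0.1644.
u_2 = c_2 + 0.1644·e_1 = (1.1081, -0.9730, -0.0541, 0.8919).
‖u_2‖ = 1.7242, so e_2 = (0.6427, -0.5643, -0.0313, 0.5173).
e_1·c_3 = 0.6576·(-4) + 0.1644·0 + (-0.3288)·(-3) + (-0.6576)·2 = -2.9592; e_2·c_3 = 0.6427·(-4) + (-0.5643)·0 + (-0.0313)·(-3) + 0.5173·2 = -1.4421.
u_3 = c_3 + 2.9592·e_1 + 1.4421·e_2 = (-1.1273, -0.3273, -4.0182, 0.8000).
‖u_3‖ = 4.2619, so e_3 = (-0.2645, -0.0768, -0.9428, 0.1877).
Qᵀb = (-5.4252, 0.6427, -0.2645).
Back-substitute: x_3 = -0.2645/4.2619 = -0.0621.
x_2 = (0.6427 + 1.4421·(-0.0621))/1.7242 = 0.3208.
x_1 = (-5.4252 + 0.1644·0.3208 + 2.9592·(-0.0621))/6.0828 = -0.9134.

x = (-0.9134, 0.3208, -0.0621)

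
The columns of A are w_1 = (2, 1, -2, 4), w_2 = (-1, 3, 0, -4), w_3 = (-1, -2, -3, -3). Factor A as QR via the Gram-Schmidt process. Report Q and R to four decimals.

w_1 = (2, 1, -2, 4); ‖w_1‖ = 5.0000, so q_1 = (0.4000, 0.2000, -0.4000, 0.8000).
q_1·w_2 = 0.4000·(-1) + 0.2000·3 + (-0.4000)·0 + 0.8000·(-4) = -3.0000.
u_2 = w_2 + 3.0000·q_1 = (0.2000, 3.6000, -1.2000, -1.6000).
‖u_2‖ = 4.1231, so q_2 = (0.0485, 0.8731, -0.2910, -0.3881).
q_1·w_3 = 0.4000·(-1) + 0.2000·(-2) + (-0.4000)·(-3) + 0.8000·(-3) = -2.0000; q_2·w_3 = 0.0485·(-1) + 0.8731·(-2) + (-0.2910)·(-3) + (-0.3881)·(-3) = 0.2425.
u_3 = w_3 + 2.0000·q_1 − 0.2425·q_2 = (-0.2118, -1.8118, -3.7294, -1.3059).
‖u_3‖ = 4.3521, so q_3 = (-0.0487, -0.4163, -0.8569, -0.3001).

Q = [[0.4000, 0.0485, -0.0487], [0.2000, 0.8731, -0.4163], [-0.4000, -0.2910, -0.8569], [0.8000, -0.3881, -0.3001]], R = [[5.0000, -3.0000, -2.0000], [0.0000, 4.1231, 0.2425], [0.0000, 0.0000, 4.3521]]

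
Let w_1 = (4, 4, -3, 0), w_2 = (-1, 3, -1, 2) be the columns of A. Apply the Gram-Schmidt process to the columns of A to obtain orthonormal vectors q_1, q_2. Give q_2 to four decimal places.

q_1 = w_1/‖w_1‖ = (4, 4, -3, 0)/6.4031 = (0.6247, 0.6247, -0.4685, 0.0000).
r_{12} = q_1·w_2 = 1.7179.
u_2 = w_2 − 1.7179·q_1 = (-2.0732, 1.9268, -0.1951, 2.0000).
‖u_2‖ = 3.4711, so q_2 = (-0.5973, 0.5551, -0.0562, 0.5762).

q_2 = (-0.5973, 0.5551, -0.0562, 0.5762)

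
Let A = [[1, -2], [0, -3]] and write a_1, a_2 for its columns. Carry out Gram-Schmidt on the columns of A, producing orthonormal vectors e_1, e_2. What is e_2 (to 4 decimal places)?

a_1 = (1, 0); ‖a_1‖ = 1.0000, so e_1 = (1.0000, 0.0000).
e_1·a_2 = 1.0000·(-2) + 0.0000·(-3) = -2.0000.
u_2 = a_2 + 2.0000·e_1 = (0.0000, -3.0000).
‖u_2‖ = 3.0000, so e_2 = (0.0000, -1.0000).

e_2 = (0.0000, -1.0000)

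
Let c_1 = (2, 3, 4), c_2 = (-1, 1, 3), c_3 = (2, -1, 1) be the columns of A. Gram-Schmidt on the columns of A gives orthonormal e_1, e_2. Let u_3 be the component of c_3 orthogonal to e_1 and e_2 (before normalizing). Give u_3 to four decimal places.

u_3 = (0.8333, -1.6667, 0.8333)

e_1 = c_1/‖c_1‖ = (2, 3, 4)/5.3852 = (0.3714, 0.5571, 0.7428).
r_{12} = e_1·c_2 = 2.4140.
u_2 = c_2 − 2.4140·e_1 = (-1.8966, -0.3448, 1.2069).
‖u_2‖ = 2.2743, so e_2 = (-0.8339, -0.1516, 0.5307).
r_{13} = e_1·c_3 = 0.9285; r_{23} = e_2·c_3 = -0.9855.
u_3 = c_3 − 0.9285·e_1 + 0.9855·e_2 = (0.8333, -1.6667, 0.8333).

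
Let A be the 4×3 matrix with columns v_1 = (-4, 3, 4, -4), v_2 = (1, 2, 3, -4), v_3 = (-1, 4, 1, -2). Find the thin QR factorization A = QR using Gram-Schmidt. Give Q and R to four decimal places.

Q = [[-0.5298, 0.8237, 0.0920], [0.3974, 0.1117, 0.8874], [0.5298, 0.2374, -0.4275], [-0.5298, -0.5026, 0.1461]], R = [[7.5498, 3.9736, 3.7087], [0.0000, 3.7697, 0.8656], [0.0000, 0.0000, 2.7379]]

e_1 = v_1/‖v_1‖ = (-4, 3, 4, -4)/7.5498 = (-0.5298, 0.3974, 0.5298, -0.5298).
r_{12} = e_1·v_2 = 3.9736.
u_2 = v_2 − 3.9736·e_1 = (3.1053, 0.4211, 0.8947, -1.8947).
‖u_2‖ = 3.7697, so e_2 = (0.8237, 0.1117, 0.2374, -0.5026).
r_{13} = e_1·v_3 = 3.7087; r_{23} = e_2·v_3 = 0.8656.
u_3 = v_3 − 3.7087·e_1 − 0.8656·e_2 = (0.2519, 2.4296, -1.1704, 0.4000).
‖u_3‖ = 2.7379, so e_3 = (0.0920, 0.8874, -0.4275, 0.1461).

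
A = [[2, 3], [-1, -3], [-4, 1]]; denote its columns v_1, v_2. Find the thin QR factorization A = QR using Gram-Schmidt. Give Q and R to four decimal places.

q_1 = v_1/‖v_1‖ = (2, -1, -4)/4.5826 = (0.4364, -0.2182, -0.8729).
r_{12} = q_1·v_2 = 1.0911.
u_2 = v_2 − 1.0911·q_1 = (2.5238, -2.7619, 1.9524).
‖u_2‖ = 4.2201, so q_2 = (0.5980, -0.6545, 0.4626).

Q = [[0.4364, 0.5980], [-0.2182, -0.6545], [-0.8729, 0.4626]], R = [[4.5826, 1.0911], [0.0000, 4.2201]]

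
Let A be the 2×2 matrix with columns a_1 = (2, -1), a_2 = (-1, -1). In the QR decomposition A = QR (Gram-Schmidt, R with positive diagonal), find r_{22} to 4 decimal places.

r_{22} = 1.3416

a_1 = (2, -1); ‖a_1‖ = 2.2361, so e_1 = (0.8944, -0.4472).
e_1·a_2 = 0.8944·(-1) + (-0.4472)·(-1) = -0.4472.
u_2 = a_2 + 0.4472·e_1 = (-0.6000, -1.2000).
r_{22} = ‖u_2‖ = 1.3416.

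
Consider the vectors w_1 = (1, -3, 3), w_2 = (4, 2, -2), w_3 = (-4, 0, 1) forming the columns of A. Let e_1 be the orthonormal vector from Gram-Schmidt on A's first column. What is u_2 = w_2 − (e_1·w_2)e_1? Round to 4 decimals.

e_1 = w_1/‖w_1‖ = (1, -3, 3)/4.3589 = (0.2294, -0.6882, 0.6882).
r_{12} = e_1·w_2 = -1.8353.
u_2 = w_2 + 1.8353·e_1 = (4.4211, 0.7368, -0.7368).

u_2 = (4.4211, 0.7368, -0.7368)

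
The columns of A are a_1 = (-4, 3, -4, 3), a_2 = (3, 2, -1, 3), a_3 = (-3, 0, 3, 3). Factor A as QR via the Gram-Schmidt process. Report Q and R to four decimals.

Q = [[-0.5657, 0.7586, -0.3211], [0.4243, 0.3367, -0.0473], [-0.5657, -0.0938, 0.7335], [0.4243, 0.5498, 0.5972]], R = [[7.0711, 0.9899, 1.2728], [0.0000, 4.6925, -0.9078], [0.0000, 0.0000, 4.9554]]

a_1 = (-4, 3, -4, 3); ‖a_1‖ = 7.0711, so q_1 = (-0.5657, 0.4243, -0.5657, 0.4243).
q_1·a_2 = (-0.5657)·3 + 0.4243·2 + (-0.5657)·(-1) + 0.4243·3 = 0.9899.
u_2 = a_2 − 0.9899·q_1 = (3.5600, 1.5800, -0.4400, 2.5800).
‖u_2‖ = 4.6925, so q_2 = (0.7586, 0.3367, -0.0938, 0.5498).
q_1·a_3 = (-0.5657)·(-3) + 0.4243·0 + (-0.5657)·3 + 0.4243·3 = 1.2728; q_2·a_3 = 0.7586·(-3) + 0.3367·0 + (-0.0938)·3 + 0.5498·3 = -0.9078.
u_3 = a_3 − 1.2728·q_1 + 0.9078·q_2 = (-1.5913, -0.2343, 3.6349, 2.9591).
‖u_3‖ = 4.9554, so q_3 = (-0.3211, -0.0473, 0.7335, 0.5972).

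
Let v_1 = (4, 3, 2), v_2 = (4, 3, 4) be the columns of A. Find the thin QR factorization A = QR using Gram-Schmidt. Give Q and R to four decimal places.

Q = [[0.7428, -0.2971], [0.5571, -0.2228], [0.3714, 0.9285]], R = [[5.3852, 6.1279], [0.0000, 1.8570]]

v_1 = (4, 3, 2); ‖v_1‖ = 5.3852, so q_1 = (0.7428, 0.5571, 0.3714).
q_1·v_2 = 0.7428·4 + 0.5571·3 + 0.3714·4 = 6.1279.
u_2 = v_2 − 6.1279·q_1 = (-0.5517, -0.4138, 1.7241).
‖u_2‖ = 1.8570, so q_2 = (-0.2971, -0.2228, 0.9285).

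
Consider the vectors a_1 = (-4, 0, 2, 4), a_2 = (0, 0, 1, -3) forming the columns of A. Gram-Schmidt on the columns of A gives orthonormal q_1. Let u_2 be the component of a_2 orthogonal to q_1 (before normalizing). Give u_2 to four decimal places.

a_1 = (-4, 0, 2, 4); ‖a_1‖ = 6.0000, so q_1 = (-0.6667, 0.0000, 0.3333, 0.6667).
q_1·a_2 = (-0.6667)·0 + 0.0000·0 + 0.3333·1 + 0.6667·(-3) = -1.6667.
u_2 = a_2 + 1.6667·q_1 = (-1.1111, 0.0000, 1.5556, -1.8889).

u_2 = (-1.1111, 0.0000, 1.5556, -1.8889)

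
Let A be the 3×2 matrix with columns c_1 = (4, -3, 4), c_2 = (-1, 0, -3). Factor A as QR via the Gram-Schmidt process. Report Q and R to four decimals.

Q = [[0.6247, 0.2895], [-0.4685, -0.6041], [0.6247, -0.7425]], R = [[6.4031, -2.4988], [0.0000, 1.9381]]

c_1 = (4, -3, 4); ‖c_1‖ = 6.4031, so q_1 = (0.6247, -0.4685, 0.6247).
q_1·c_2 = 0.6247·(-1) + (-0.4685)·0 + 0.6247·(-3) = -2.4988.
u_2 = c_2 + 2.4988·q_1 = (0.5610, -1.1707, -1.4390).
‖u_2‖ = 1.9381, so q_2 = (0.2895, -0.6041, -0.7425).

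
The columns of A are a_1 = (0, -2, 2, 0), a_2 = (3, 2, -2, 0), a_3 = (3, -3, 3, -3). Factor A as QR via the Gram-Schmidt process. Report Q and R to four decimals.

a_1 = (0, -2, 2, 0); ‖a_1‖ = 2.8284, so e_1 = (0.0000, -0.7071, 0.7071, 0.0000).
e_1·a_2 = 0.0000·3 + (-0.7071)·2 + 0.7071·(-2) + 0.0000·0 = -2.8284.
u_2 = a_2 + 2.8284·e_1 = (3.0000, 0.0000, 0.0000, 0.0000).
‖u_2‖ = 3.0000, so e_2 = (1.0000, 0.0000, 0.0000, 0.0000).
e_1·a_3 = 0.0000·3 + (-0.7071)·(-3) + 0.7071·3 + 0.0000·(-3) = 4.2426; e_2·a_3 = 1.0000·3 + 0.0000·(-3) + (0.0000)·3 + 0.0000·(-3) = 3.0000.
u_3 = a_3 − 4.2426·e_1 − 3.0000·e_2 = (0.0000, 0.0000, 0.0000, -3.0000).
‖u_3‖ = 3.0000, so e_3 = (0.0000, 0.0000, 0.0000, -1.0000).

Q = [[0.0000, 1.0000, 0.0000], [-0.7071, 0.0000, 0.0000], [0.7071, 0.0000, 0.0000], [0.0000, 0.0000, -1.0000]], R = [[2.8284, -2.8284, 4.2426], [0.0000, 3.0000, 3.0000], [0.0000, 0.0000, 3.0000]]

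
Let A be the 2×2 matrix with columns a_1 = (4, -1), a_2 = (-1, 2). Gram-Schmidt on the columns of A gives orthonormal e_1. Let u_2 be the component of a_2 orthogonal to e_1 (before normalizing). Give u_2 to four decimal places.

u_2 = (0.4118, 1.6471)

e_1 = a_1/‖a_1‖ = (4, -1)/4.1231 = (0.9701, -0.2425).
r_{12} = e_1·a_2 = -1.4552.
u_2 = a_2 + 1.4552·e_1 = (0.4118, 1.6471).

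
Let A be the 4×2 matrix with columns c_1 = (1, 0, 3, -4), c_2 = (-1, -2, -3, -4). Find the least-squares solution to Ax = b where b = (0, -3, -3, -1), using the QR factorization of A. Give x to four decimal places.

c_1 = (1, 0, 3, -4); ‖c_1‖ = 5.0990, so e_1 = (0.1961, 0.0000, 0.5883, -0.7845).
e_1·c_2 = 0.1961·(-1) + 0.0000·(-2) + 0.5883·(-3) + (-0.7845)·(-4) = 1.1767.
u_2 = c_2 − 1.1767·e_1 = (-1.2308, -2.0000, -3.6923, -3.0769).
‖u_2‖ = 5.3493, so e_2 = (-0.2301, -0.3739, -0.6902, -0.5752).
Qᵀb = (-0.9806, 3.7675).
Back-substitute: x_2 = 3.7675/5.3493 = 0.7043.
x_1 = (-0.9806 − 1.1767·0.7043)/5.0990 = -0.3548.

x = (-0.3548, 0.7043)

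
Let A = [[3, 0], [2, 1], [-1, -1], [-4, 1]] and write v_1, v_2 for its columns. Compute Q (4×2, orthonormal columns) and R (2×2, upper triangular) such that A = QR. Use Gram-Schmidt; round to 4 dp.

Q = [[0.5477, 0.0581], [0.3651, 0.6193], [-0.1826, -0.5999], [-0.7303, 0.5032]], R = [[5.4772, -0.1826], [0.0000, 1.7224]]

q_1 = v_1/‖v_1‖ = (3, 2, -1, -4)/5.4772 = (0.5477, 0.3651, -0.1826, -0.7303).
r_{12} = q_1·v_2 = -0.1826.
u_2 = v_2 + 0.1826·q_1 = (0.1000, 1.0667, -1.0333, 0.8667).
‖u_2‖ = 1.7224, so q_2 = (0.0581, 0.6193, -0.5999, 0.5032).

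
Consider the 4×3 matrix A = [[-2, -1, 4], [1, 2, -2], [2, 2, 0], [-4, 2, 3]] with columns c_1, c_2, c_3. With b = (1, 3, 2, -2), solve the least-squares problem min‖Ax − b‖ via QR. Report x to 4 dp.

x = (0.9169, 0.4540, 0.4510)

c_1 = (-2, 1, 2, -4); ‖c_1‖ = 5.0000, so e_1 = (-0.4000, 0.2000, 0.4000, -0.8000).
e_1·c_2 = (-0.4000)·(-1) + 0.2000·2 + 0.4000·2 + (-0.8000)·2 = 0.0000.
u_2 = c_2 + 0.0000·e_1 = (-1.0000, 2.0000, 2.0000, 2.0000).
‖u_2‖ = 3.6056, so e_2 = (-0.2774, 0.5547, 0.5547, 0.5547).
e_1·c_3 = (-0.4000)·4 + 0.2000·(-2) + 0.4000·0 + (-0.8000)·3 = -4.4000; e_2·c_3 = (-0.2774)·4 + 0.5547·(-2) + 0.5547·0 + 0.5547·3 = -0.5547.
u_3 = c_3 + 4.4000·e_1 + 0.5547·e_2 = (2.0862, -0.8123, 2.0677, -0.2123).
‖u_3‖ = 3.0549, so e_3 = (0.6829, -0.2659, 0.6768, -0.0695).
Qᵀb = (2.6000, 1.3868, 1.3779).
Back-substitute: x_3 = 1.3779/3.0549 = 0.4510.
x_2 = (1.3868 + 0.5547·0.4510)/3.6056 = 0.4540.
x_1 = (2.6000 + 0.0000·0.4540 + 4.4000·0.4510)/5.0000 = 0.9169.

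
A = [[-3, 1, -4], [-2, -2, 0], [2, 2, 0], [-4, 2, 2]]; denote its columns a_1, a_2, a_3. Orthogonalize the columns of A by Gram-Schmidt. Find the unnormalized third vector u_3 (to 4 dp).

u_3 = (-3.6571, 0.3048, -0.3048, 2.4381)

q_1 = a_1/‖a_1‖ = (-3, -2, 2, -4)/5.7446 = (-0.5222, -0.3482, 0.3482, -0.6963).
r_{12} = q_1·a_2 = -0.5222.
u_2 = a_2 + 0.5222·q_1 = (0.7273, -2.1818, 2.1818, 1.6364).
‖u_2‖ = 3.5675, so q_2 = (0.2039, -0.6116, 0.6116, 0.4587).
r_{13} = q_1·a_3 = 0.6963; r_{23} = q_2·a_3 = 0.1019.
u_3 = a_3 − 0.6963·q_1 − 0.1019·q_2 = (-3.6571, 0.3048, -0.3048, 2.4381).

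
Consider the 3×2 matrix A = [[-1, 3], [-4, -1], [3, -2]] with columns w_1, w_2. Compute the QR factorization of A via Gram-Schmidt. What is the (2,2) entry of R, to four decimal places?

r_{22} = 3.6109

w_1 = (-1, -4, 3); ‖w_1‖ = 5.0990, so q_1 = (-0.1961, -0.7845, 0.5883).
q_1·w_2 = (-0.1961)·3 + (-0.7845)·(-1) + 0.5883·(-2) = -0.9806.
u_2 = w_2 + 0.9806·q_1 = (2.8077, -1.7692, -1.4231).
r_{22} = ‖u_2‖ = 3.6109.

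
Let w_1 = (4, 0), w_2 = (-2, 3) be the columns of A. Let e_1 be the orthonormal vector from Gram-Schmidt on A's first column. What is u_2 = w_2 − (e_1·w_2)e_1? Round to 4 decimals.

e_1 = w_1/‖w_1‖ = (4, 0)/4.0000 = (1.0000, 0.0000).
r_{12} = e_1·w_2 = -2.0000.
u_2 = w_2 + 2.0000·e_1 = (0.0000, 3.0000).

u_2 = (0.0000, 3.0000)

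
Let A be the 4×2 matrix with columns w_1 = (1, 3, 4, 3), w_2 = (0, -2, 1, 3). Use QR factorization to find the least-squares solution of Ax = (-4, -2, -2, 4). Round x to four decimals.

x = (-0.4127, 1.2063)

q_1 = w_1/‖w_1‖ = (1, 3, 4, 3)/5.9161 = (0.1690, 0.5071, 0.6761, 0.5071).
r_{12} = q_1·w_2 = 1.1832.
u_2 = w_2 − 1.1832·q_1 = (-0.2000, -2.6000, 0.2000, 2.4000).
‖u_2‖ = 3.5496, so q_2 = (-0.0563, -0.7325, 0.0563, 0.6761).
Qᵀb = (-1.0142, 4.2821).
Back-substitute: x_2 = 4.2821/3.5496 = 1.2063.
x_1 = (-1.0142 − 1.1832·1.2063)/5.9161 = -0.4127.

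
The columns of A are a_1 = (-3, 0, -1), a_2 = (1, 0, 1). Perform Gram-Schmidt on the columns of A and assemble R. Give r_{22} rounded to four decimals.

r_{22} = 0.6325

e_1 = a_1/‖a_1‖ = (-3, 0, -1)/3.1623 = (-0.9487, 0.0000, -0.3162).
r_{12} = e_1·a_2 = -1.2649.
u_2 = a_2 + 1.2649·e_1 = (-0.2000, 0.0000, 0.6000).
r_{22} = ‖u_2‖ = 0.6325.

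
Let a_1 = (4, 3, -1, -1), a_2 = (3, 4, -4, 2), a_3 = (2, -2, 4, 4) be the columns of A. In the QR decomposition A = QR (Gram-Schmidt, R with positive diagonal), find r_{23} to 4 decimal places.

r_{23} = -0.9450

a_1 = (4, 3, -1, -1); ‖a_1‖ = 5.1962, so e_1 = (0.7698, 0.5774, -0.1925, -0.1925).
e_1·a_2 = 0.7698·3 + 0.5774·4 + (-0.1925)·(-4) + (-0.1925)·2 = 5.0037.
u_2 = a_2 − 5.0037·e_1 = (-0.8519, 1.1111, -3.0370, 2.9630).
‖u_2‖ = 4.4680, so e_2 = (-0.1907, 0.2487, -0.6797, 0.6632).
r_{23} = e_2·a_3 = -0.9450.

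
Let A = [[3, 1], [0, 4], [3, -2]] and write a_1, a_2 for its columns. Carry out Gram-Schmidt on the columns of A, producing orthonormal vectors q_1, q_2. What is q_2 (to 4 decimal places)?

q_1 = a_1/‖a_1‖ = (3, 0, 3)/4.2426 = (0.7071, 0.0000, 0.7071).
r_{12} = q_1·a_2 = -0.7071.
u_2 = a_2 + 0.7071·q_1 = (1.5000, 4.0000, -1.5000).
‖u_2‖ = 4.5277, so q_2 = (0.3313, 0.8835, -0.3313).

q_2 = (0.3313, 0.8835, -0.3313)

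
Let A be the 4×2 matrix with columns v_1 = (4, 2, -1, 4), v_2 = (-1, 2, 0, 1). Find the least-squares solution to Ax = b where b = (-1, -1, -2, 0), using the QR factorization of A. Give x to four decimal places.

v_1 = (4, 2, -1, 4); ‖v_1‖ = 6.0828, so e_1 = (0.6576, 0.3288, -0.1644, 0.6576).
e_1·v_2 = 0.6576·(-1) + 0.3288·2 + (-0.1644)·0 + 0.6576·1 = 0.6576.
u_2 = v_2 − 0.6576·e_1 = (-1.4324, 1.7838, 0.1081, 0.5676).
‖u_2‖ = 2.3596, so e_2 = (-0.6071, 0.7560, 0.0458, 0.2405).
Qᵀb = (-0.6576, -0.2405).
Back-substitute: x_2 = -0.2405/2.3596 = -0.1019.
x_1 = (-0.6576 − 0.6576·(-0.1019))/6.0828 = -0.0971.

x = (-0.0971, -0.1019)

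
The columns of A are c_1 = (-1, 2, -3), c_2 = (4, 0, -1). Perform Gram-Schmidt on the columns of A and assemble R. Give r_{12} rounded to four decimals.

c_1 = (-1, 2, -3); ‖c_1‖ = 3.7417, so q_1 = (-0.2673, 0.5345, -0.8018).
r_{12} = q_1·c_2 = -0.2673.

r_{12} = -0.2673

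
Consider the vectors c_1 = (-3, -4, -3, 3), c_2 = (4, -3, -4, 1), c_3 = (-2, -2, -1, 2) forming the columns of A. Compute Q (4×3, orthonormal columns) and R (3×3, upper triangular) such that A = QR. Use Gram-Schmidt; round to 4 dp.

Q = [[-0.4575, 0.8323, 0.3092], [-0.6100, -0.2646, -0.0711], [-0.4575, -0.4871, 0.5547], [0.4575, -0.0077, 0.7692]], R = [[6.5574, 2.2875, 3.5075], [0.0000, 6.0636, -0.6635], [0.0000, 0.0000, 0.5074]]

c_1 = (-3, -4, -3, 3); ‖c_1‖ = 6.5574, so e_1 = (-0.4575, -0.6100, -0.4575, 0.4575).
e_1·c_2 = (-0.4575)·4 + (-0.6100)·(-3) + (-0.4575)·(-4) + 0.4575·1 = 2.2875.
u_2 = c_2 − 2.2875·e_1 = (5.0465, -1.6047, -2.9535, -0.0465).
‖u_2‖ = 6.0636, so e_2 = (0.8323, -0.2646, -0.4871, -0.0077).
e_1·c_3 = (-0.4575)·(-2) + (-0.6100)·(-2) + (-0.4575)·(-1) + 0.4575·2 = 3.5075; e_2·c_3 = 0.8323·(-2) + (-0.2646)·(-2) + (-0.4871)·(-1) + (-0.0077)·2 = -0.6635.
u_3 = c_3 − 3.5075·e_1 + 0.6635·e_2 = (0.1569, -0.0361, 0.2815, 0.3903).
‖u_3‖ = 0.5074, so e_3 = (0.3092, -0.0711, 0.5547, 0.7692).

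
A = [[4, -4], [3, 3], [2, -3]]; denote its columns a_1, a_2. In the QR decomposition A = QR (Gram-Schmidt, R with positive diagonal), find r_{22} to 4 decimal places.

e_1 = a_1/‖a_1‖ = (4, 3, 2)/5.3852 = (0.7428, 0.5571, 0.3714).
r_{12} = e_1·a_2 = -2.4140.
u_2 = a_2 + 2.4140·e_1 = (-2.2069, 4.3448, -2.1034).
r_{22} = ‖u_2‖ = 5.3078.

r_{22} = 5.3078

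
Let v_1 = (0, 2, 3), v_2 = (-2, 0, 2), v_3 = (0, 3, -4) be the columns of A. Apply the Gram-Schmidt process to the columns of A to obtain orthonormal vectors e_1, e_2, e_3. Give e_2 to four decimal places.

e_2 = (-0.8745, -0.4036, 0.2691)

e_1 = v_1/‖v_1‖ = (0, 2, 3)/3.6056 = (0.0000, 0.5547, 0.8321).
r_{12} = e_1·v_2 = 1.6641.
u_2 = v_2 − 1.6641·e_1 = (-2.0000, -0.9231, 0.6154).
‖u_2‖ = 2.2871, so e_2 = (-0.8745, -0.4036, 0.2691).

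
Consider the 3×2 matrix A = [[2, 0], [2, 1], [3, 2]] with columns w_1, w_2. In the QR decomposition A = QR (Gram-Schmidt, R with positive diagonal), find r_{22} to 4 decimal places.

w_1 = (2, 2, 3); ‖w_1‖ = 4.1231, so q_1 = (0.4851, 0.4851, 0.7276).
q_1·w_2 = 0.4851·0 + 0.4851·1 + 0.7276·2 = 1.9403.
u_2 = w_2 − 1.9403·q_1 = (-0.9412, 0.0588, 0.5882).
r_{22} = ‖u_2‖ = 1.1114.

r_{22} = 1.1114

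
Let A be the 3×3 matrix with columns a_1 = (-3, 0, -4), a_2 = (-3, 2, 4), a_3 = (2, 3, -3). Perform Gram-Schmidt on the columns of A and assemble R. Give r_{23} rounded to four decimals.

r_{23} = -1.9846

a_1 = (-3, 0, -4); ‖a_1‖ = 5.0000, so q_1 = (-0.6000, 0.0000, -0.8000).
q_1·a_2 = (-0.6000)·(-3) + 0.0000·2 + (-0.8000)·4 = -1.4000.
u_2 = a_2 + 1.4000·q_1 = (-3.8400, 2.0000, 2.8800).
‖u_2‖ = 5.2000, so q_2 = (-0.7385, 0.3846, 0.5538).
r_{23} = q_2·a_3 = -1.9846.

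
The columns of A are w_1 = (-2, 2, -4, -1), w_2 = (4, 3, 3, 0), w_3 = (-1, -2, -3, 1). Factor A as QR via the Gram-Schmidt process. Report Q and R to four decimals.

e_1 = w_1/‖w_1‖ = (-2, 2, -4, -1)/5.0000 = (-0.4000, 0.4000, -0.8000, -0.2000).
r_{12} = e_1·w_2 = -2.8000.
u_2 = w_2 + 2.8000·e_1 = (2.8800, 4.1200, 0.7600, -0.5600).
‖u_2‖ = 5.1147, so e_2 = (0.5631, 0.8055, 0.1486, -0.1095).
r_{13} = e_1·w_3 = 1.8000; r_{23} = e_2·w_3 = -2.7294.
u_3 = w_3 − 1.8000·e_1 + 2.7294·e_2 = (1.2569, -0.5214, -1.1544, 1.0612).
‖u_3‖ = 2.0761, so e_3 = (0.6054, -0.2511, -0.5560, 0.5111).

Q = [[-0.4000, 0.5631, 0.6054], [0.4000, 0.8055, -0.2511], [-0.8000, 0.1486, -0.5560], [-0.2000, -0.1095, 0.5111]], R = [[5.0000, -2.8000, 1.8000], [0.0000, 5.1147, -2.7294], [0.0000, 0.0000, 2.0761]]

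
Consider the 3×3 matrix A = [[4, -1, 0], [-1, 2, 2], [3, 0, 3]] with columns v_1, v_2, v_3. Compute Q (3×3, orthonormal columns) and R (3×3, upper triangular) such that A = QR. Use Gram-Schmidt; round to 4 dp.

Q = [[0.7845, -0.0405, -0.6189], [-0.1961, 0.9305, -0.3094], [0.5883, 0.3641, 0.7220]], R = [[5.0990, -1.1767, 1.3728], [0.0000, 1.9014, 2.9533], [0.0000, 0.0000, 1.5471]]

v_1 = (4, -1, 3); ‖v_1‖ = 5.0990, so e_1 = (0.7845, -0.1961, 0.5883).
e_1·v_2 = 0.7845·(-1) + (-0.1961)·2 + 0.5883·0 = -1.1767.
u_2 = v_2 + 1.1767·e_1 = (-0.0769, 1.7692, 0.6923).
‖u_2‖ = 1.9014, so e_2 = (-0.0405, 0.9305, 0.3641).
e_1·v_3 = 0.7845·0 + (-0.1961)·2 + 0.5883·3 = 1.3728; e_2·v_3 = (-0.0405)·0 + 0.9305·2 + 0.3641·3 = 2.9533.
u_3 = v_3 − 1.3728·e_1 − 2.9533·e_2 = (-0.9574, -0.4787, 1.1170).
‖u_3‖ = 1.5471, so e_3 = (-0.6189, -0.3094, 0.7220).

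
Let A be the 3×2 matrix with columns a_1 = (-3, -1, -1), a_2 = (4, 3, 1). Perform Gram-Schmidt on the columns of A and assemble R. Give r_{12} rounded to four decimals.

r_{12} = -4.8242

a_1 = (-3, -1, -1); ‖a_1‖ = 3.3166, so q_1 = (-0.9045, -0.3015, -0.3015).
r_{12} = q_1·a_2 = -4.8242.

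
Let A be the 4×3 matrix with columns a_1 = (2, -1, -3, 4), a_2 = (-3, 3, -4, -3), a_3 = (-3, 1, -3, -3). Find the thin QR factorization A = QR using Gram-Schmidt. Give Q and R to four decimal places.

Q = [[0.3651, -0.3781, -0.3579], [-0.1826, 0.4253, -0.8792], [-0.5477, -0.7719, -0.2306], [0.7303, -0.2835, -0.2138]], R = [[5.4772, -1.6432, -1.8257], [0.0000, 6.3482, 4.7257], [0.0000, 0.0000, 1.5278]]

a_1 = (2, -1, -3, 4); ‖a_1‖ = 5.4772, so q_1 = (0.3651, -0.1826, -0.5477, 0.7303).
q_1·a_2 = 0.3651·(-3) + (-0.1826)·3 + (-0.5477)·(-4) + 0.7303·(-3) = -1.6432.
u_2 = a_2 + 1.6432·q_1 = (-2.4000, 2.7000, -4.9000, -1.8000).
‖u_2‖ = 6.3482, so q_2 = (-0.3781, 0.4253, -0.7719, -0.2835).
q_1·a_3 = 0.3651·(-3) + (-0.1826)·1 + (-0.5477)·(-3) + 0.7303·(-3) = -1.8257; q_2·a_3 = (-0.3781)·(-3) + 0.4253·1 + (-0.7719)·(-3) + (-0.2835)·(-3) = 4.7257.
u_3 = a_3 + 1.8257·q_1 − 4.7257·q_2 = (-0.5467, -1.3433, -0.3524, -0.3267).
‖u_3‖ = 1.5278, so q_3 = (-0.3579, -0.8792, -0.2306, -0.2138).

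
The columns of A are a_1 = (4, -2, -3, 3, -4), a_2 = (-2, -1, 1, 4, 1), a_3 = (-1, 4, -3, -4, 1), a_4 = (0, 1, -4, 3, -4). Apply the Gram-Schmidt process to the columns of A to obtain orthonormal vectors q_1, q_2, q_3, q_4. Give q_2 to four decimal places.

q_2 = (-0.4017, -0.2163, 0.1970, 0.8460, 0.1931)

a_1 = (4, -2, -3, 3, -4); ‖a_1‖ = 7.3485, so q_1 = (0.5443, -0.2722, -0.4082, 0.4082, -0.5443).
q_1·a_2 = 0.5443·(-2) + (-0.2722)·(-1) + (-0.4082)·1 + 0.4082·4 + (-0.5443)·1 = -0.1361.
u_2 = a_2 + 0.1361·q_1 = (-1.9259, -1.0370, 0.9444, 4.0556, 0.9259).
‖u_2‖ = 4.7939, so q_2 = (-0.4017, -0.2163, 0.1970, 0.8460, 0.1931).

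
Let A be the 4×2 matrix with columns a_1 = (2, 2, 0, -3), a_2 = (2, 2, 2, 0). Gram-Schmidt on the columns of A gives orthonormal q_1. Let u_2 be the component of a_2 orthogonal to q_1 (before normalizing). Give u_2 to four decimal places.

u_2 = (1.0588, 1.0588, 2.0000, 1.4118)

q_1 = a_1/‖a_1‖ = (2, 2, 0, -3)/4.1231 = (0.4851, 0.4851, 0.0000, -0.7276).
r_{12} = q_1·a_2 = 1.9403.
u_2 = a_2 − 1.9403·q_1 = (1.0588, 1.0588, 2.0000, 1.4118).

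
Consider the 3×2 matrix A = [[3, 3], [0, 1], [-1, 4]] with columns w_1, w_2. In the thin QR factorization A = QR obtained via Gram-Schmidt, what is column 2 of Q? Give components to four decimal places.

e_2 = (0.3094, 0.2063, 0.9283)

w_1 = (3, 0, -1); ‖w_1‖ = 3.1623, so e_1 = (0.9487, 0.0000, -0.3162).
e_1·w_2 = 0.9487·3 + 0.0000·1 + (-0.3162)·4 = 1.5811.
u_2 = w_2 − 1.5811·e_1 = (1.5000, 1.0000, 4.5000).
‖u_2‖ = 4.8477, so e_2 = (0.3094, 0.2063, 0.9283).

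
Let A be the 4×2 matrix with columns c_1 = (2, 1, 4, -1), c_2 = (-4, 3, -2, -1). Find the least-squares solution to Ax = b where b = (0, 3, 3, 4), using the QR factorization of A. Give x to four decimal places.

x = (0.6163, 0.2132)

c_1 = (2, 1, 4, -1); ‖c_1‖ = 4.6904, so q_1 = (0.4264, 0.2132, 0.8528, -0.2132).
q_1·c_2 = 0.4264·(-4) + 0.2132·3 + 0.8528·(-2) + (-0.2132)·(-1) = -2.5584.
u_2 = c_2 + 2.5584·q_1 = (-2.9091, 3.5455, 0.1818, -1.5455).
‖u_2‖ = 4.8430, so q_2 = (-0.6007, 0.7321, 0.0375, -0.3191).
Qᵀb = (2.3452, 1.0324).
Back-substitute: x_2 = 1.0324/4.8430 = 0.2132.
x_1 = (2.3452 + 2.5584·0.2132)/4.6904 = 0.6163.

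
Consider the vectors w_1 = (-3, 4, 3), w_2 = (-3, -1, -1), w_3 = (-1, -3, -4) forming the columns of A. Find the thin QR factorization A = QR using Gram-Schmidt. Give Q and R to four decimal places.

w_1 = (-3, 4, 3); ‖w_1‖ = 5.8310, so q_1 = (-0.5145, 0.6860, 0.5145).
q_1·w_2 = (-0.5145)·(-3) + 0.6860·(-1) + 0.5145·(-1) = 0.3430.
u_2 = w_2 − 0.3430·q_1 = (-2.8235, -1.2353, -1.1765).
‖u_2‖ = 3.2988, so q_2 = (-0.8559, -0.3745, -0.3566).
q_1·w_3 = (-0.5145)·(-1) + 0.6860·(-3) + 0.5145·(-4) = -3.6015; q_2·w_3 = (-0.8559)·(-1) + (-0.3745)·(-3) + (-0.3566)·(-4) = 3.4058.
u_3 = w_3 + 3.6015·q_1 − 3.4058·q_2 = (0.0622, 0.7459, -0.9324).
‖u_3‖ = 1.1957, so q_3 = (0.0520, 0.6239, -0.7798).

Q = [[-0.5145, -0.8559, 0.0520], [0.6860, -0.3745, 0.6239], [0.5145, -0.3566, -0.7798]], R = [[5.8310, 0.3430, -3.6015], [0.0000, 3.2988, 3.4058], [0.0000, 0.0000, 1.1957]]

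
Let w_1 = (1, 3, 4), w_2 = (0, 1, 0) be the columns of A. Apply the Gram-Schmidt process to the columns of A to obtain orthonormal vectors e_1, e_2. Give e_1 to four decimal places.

e_1 = (0.1961, 0.5883, 0.7845)

e_1 = w_1/‖w_1‖ = (1, 3, 4)/5.0990 = (0.1961, 0.5883, 0.7845).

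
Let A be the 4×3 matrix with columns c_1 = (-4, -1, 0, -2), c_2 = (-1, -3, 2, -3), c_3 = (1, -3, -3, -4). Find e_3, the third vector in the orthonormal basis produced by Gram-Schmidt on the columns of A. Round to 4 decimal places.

e_1 = c_1/‖c_1‖ = (-4, -1, 0, -2)/4.5826 = (-0.8729, -0.2182, 0.0000, -0.4364).
r_{12} = e_1·c_2 = 2.8368.
u_2 = c_2 − 2.8368·e_1 = (1.4762, -2.3810, 2.0000, -1.7619).
‖u_2‖ = 3.8668, so e_2 = (0.3818, -0.6157, 0.5172, -0.4556).
r_{13} = e_1·c_3 = 1.5275; r_{23} = e_2·c_3 = 2.4999.
u_3 = c_3 − 1.5275·e_1 − 2.4999·e_2 = (1.3790, -1.1274, -4.2930, -2.1943).
‖u_3‖ = 5.1398, so e_3 = (0.2683, -0.2193, -0.8353, -0.4269).

e_3 = (0.2683, -0.2193, -0.8353, -0.4269)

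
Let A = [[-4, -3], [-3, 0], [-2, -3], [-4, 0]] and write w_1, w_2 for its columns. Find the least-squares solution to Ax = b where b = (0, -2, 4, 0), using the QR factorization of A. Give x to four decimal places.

x = (0.3704, -1.0370)

w_1 = (-4, -3, -2, -4); ‖w_1‖ = 6.7082, so e_1 = (-0.5963, -0.4472, -0.2981, -0.5963).
e_1·w_2 = (-0.5963)·(-3) + (-0.4472)·0 + (-0.2981)·(-3) + (-0.5963)·0 = 2.6833.
u_2 = w_2 − 2.6833·e_1 = (-1.4000, 1.2000, -2.2000, 1.6000).
‖u_2‖ = 3.2863, so e_2 = (-0.4260, 0.3651, -0.6694, 0.4869).
Qᵀb = (-0.2981, -3.4081).
Back-substitute: x_2 = -3.4081/3.2863 = -1.0370.
x_1 = (-0.2981 − 2.6833·(-1.0370))/6.7082 = 0.3704.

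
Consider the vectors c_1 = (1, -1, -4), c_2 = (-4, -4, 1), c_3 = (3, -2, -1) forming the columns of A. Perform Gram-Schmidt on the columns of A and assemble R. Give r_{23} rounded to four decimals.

e_1 = c_1/‖c_1‖ = (1, -1, -4)/4.2426 = (0.2357, -0.2357, -0.9428).
r_{12} = e_1·c_2 = -0.9428.
u_2 = c_2 + 0.9428·e_1 = (-3.7778, -4.2222, 0.1111).
‖u_2‖ = 5.6667, so e_2 = (-0.6667, -0.7451, 0.0196).
r_{23} = e_2·c_3 = -0.5294.

r_{23} = -0.5294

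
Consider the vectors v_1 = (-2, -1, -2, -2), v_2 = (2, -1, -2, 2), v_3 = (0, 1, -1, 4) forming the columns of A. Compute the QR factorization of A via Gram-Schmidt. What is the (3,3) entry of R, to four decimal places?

r_{33} = 3.1305

v_1 = (-2, -1, -2, -2); ‖v_1‖ = 3.6056, so e_1 = (-0.5547, -0.2774, -0.5547, -0.5547).
e_1·v_2 = (-0.5547)·2 + (-0.2774)·(-1) + (-0.5547)·(-2) + (-0.5547)·2 = -0.8321.
u_2 = v_2 + 0.8321·e_1 = (1.5385, -1.2308, -2.4615, 1.5385).
‖u_2‖ = 3.5082, so e_2 = (0.4385, -0.3508, -0.7016, 0.4385).
e_1·v_3 = (-0.5547)·0 + (-0.2774)·1 + (-0.5547)·(-1) + (-0.5547)·4 = -1.9415; e_2·v_3 = 0.4385·0 + (-0.3508)·1 + (-0.7016)·(-1) + 0.4385·4 = 2.1049.
u_3 = v_3 + 1.9415·e_1 − 2.1049·e_2 = (-2.0000, 1.2000, -0.6000, 2.0000).
r_{33} = ‖u_3‖ = 3.1305.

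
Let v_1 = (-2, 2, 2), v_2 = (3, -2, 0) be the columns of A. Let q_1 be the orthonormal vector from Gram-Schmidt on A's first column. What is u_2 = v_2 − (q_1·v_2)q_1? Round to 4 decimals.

u_2 = (1.3333, -0.3333, 1.6667)

v_1 = (-2, 2, 2); ‖v_1‖ = 3.4641, so q_1 = (-0.5774, 0.5774, 0.5774).
q_1·v_2 = (-0.5774)·3 + 0.5774·(-2) + 0.5774·0 = -2.8868.
u_2 = v_2 + 2.8868·q_1 = (1.3333, -0.3333, 1.6667).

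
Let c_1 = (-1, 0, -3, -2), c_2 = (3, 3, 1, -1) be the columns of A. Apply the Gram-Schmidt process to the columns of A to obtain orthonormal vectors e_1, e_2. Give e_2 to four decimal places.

e_1 = c_1/‖c_1‖ = (-1, 0, -3, -2)/3.7417 = (-0.2673, 0.0000, -0.8018, -0.5345).
r_{12} = e_1·c_2 = -1.0690.
u_2 = c_2 + 1.0690·e_1 = (2.7143, 3.0000, 0.1429, -1.5714).
‖u_2‖ = 4.3425, so e_2 = (0.6251, 0.6908, 0.0329, -0.3619).

e_2 = (0.6251, 0.6908, 0.0329, -0.3619)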